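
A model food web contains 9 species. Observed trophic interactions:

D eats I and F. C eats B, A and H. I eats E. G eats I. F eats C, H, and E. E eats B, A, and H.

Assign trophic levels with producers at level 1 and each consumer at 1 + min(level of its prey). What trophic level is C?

A is a producer → level 1.
C eats A → level 2.

Trophic level 2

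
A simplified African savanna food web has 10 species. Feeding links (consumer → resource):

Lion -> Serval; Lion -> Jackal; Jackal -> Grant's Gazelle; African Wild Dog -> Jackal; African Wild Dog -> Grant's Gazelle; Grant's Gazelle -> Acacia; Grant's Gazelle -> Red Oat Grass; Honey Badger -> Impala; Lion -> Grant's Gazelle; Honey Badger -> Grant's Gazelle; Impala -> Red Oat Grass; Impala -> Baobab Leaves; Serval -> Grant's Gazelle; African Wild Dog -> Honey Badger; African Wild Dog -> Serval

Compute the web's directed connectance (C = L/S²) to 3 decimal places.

C = 0.150

The web has S = 10 species and L = 15 feeding links.
C = L / S² = 15 / 100 = 0.1500 ≈ 0.150.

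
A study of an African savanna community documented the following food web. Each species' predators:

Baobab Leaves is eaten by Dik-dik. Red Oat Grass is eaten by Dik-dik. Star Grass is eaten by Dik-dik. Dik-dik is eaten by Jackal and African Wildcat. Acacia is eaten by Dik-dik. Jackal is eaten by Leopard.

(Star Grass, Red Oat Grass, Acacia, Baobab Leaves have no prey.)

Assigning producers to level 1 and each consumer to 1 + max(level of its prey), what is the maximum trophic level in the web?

4

Producers (level 1): Star Grass, Red Oat Grass, Acacia, Baobab Leaves.
Star Grass → Dik-dik → Jackal → Leopard gives Leopard level 4.
No species has a prey at level 4, so no species reaches level 5.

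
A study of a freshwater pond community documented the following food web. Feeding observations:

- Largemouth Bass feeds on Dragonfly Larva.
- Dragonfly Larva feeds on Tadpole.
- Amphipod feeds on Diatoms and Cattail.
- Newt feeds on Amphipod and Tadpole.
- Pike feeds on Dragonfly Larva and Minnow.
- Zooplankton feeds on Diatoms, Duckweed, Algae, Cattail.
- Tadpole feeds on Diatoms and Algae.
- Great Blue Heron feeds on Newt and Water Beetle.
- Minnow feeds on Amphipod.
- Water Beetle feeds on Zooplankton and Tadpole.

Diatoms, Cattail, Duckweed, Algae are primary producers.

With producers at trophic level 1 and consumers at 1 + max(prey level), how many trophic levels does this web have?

4

Producers (level 1): Diatoms, Cattail, Duckweed, Algae.
Diatoms → Tadpole → Dragonfly Larva → Largemouth Bass gives Largemouth Bass level 4.
No species has a prey at level 4, so no species reaches level 5.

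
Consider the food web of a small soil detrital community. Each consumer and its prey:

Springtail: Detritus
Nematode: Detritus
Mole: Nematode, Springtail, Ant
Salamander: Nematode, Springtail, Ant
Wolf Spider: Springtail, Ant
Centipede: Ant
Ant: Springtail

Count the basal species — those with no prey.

1

Basal species (no prey listed): Detritus.
Count: 1.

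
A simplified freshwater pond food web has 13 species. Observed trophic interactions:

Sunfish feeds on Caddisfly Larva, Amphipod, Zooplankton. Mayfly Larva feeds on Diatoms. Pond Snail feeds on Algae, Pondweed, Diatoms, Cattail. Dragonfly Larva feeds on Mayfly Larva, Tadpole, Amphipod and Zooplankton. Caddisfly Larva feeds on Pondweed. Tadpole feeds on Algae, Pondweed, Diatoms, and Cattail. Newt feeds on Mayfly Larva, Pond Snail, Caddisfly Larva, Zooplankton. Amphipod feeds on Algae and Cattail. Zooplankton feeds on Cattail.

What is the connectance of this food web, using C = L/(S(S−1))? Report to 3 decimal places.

The web has S = 13 species and L = 24 feeding links.
C = L / (S(S−1)) = 24 / 156 = 0.1538 ≈ 0.154.

C = 0.154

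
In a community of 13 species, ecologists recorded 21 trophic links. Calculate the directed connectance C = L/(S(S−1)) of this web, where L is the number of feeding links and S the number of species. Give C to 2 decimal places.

C = 0.13

The web has S = 13 species and L = 21 feeding links.
C = L / (S(S−1)) = 21 / 156 = 0.1346 ≈ 0.13.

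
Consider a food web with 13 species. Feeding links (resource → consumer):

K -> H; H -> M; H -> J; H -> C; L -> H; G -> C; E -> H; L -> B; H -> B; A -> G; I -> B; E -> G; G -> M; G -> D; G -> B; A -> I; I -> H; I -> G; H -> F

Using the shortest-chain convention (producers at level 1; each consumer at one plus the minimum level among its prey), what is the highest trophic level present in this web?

Producers (level 1): A, K, L, E.
Following each consumer down to its lowest-level prey: K → H → J (levels 1 through 3).
All prey of J (H 2) are at level 2 or above, so J is at level 1 + 2 = 3.
Every consumer has at least one prey at level 2 or below, so none exceeds level 3.

3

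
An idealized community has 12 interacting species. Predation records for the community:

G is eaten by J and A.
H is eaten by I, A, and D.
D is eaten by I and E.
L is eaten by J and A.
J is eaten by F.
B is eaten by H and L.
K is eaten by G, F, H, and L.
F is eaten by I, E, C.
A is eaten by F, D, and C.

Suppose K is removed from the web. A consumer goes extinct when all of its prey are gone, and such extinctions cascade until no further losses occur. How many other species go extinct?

Remove K.
Round 1: G (all prey gone) → extinct.
No further losses. Total secondary extinctions: 1.

1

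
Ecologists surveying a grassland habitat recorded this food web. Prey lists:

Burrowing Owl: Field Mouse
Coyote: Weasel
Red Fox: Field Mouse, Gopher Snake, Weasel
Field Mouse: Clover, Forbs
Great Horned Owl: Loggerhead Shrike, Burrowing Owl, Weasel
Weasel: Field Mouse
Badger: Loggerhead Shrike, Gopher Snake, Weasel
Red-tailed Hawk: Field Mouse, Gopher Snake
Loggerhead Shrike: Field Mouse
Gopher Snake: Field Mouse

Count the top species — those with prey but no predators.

Top species (has prey, but nothing eats it): Great Horned Owl, Badger, Coyote, Red-tailed Hawk, Red Fox.
Count: 5.

5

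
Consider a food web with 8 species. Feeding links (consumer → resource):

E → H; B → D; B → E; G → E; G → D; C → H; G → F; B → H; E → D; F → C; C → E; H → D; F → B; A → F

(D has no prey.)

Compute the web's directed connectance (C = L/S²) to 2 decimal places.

The web has S = 8 species and L = 14 feeding links.
C = L / S² = 14 / 64 = 0.2188 ≈ 0.22.

C = 0.22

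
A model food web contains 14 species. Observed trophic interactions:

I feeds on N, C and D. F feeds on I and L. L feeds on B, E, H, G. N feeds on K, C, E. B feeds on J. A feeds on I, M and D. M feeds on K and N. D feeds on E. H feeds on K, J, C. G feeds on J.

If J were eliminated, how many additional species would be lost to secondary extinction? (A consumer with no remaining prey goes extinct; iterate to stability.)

2

Remove J.
Round 1: G (all prey gone), B (all prey gone) → extinct.
No further losses. Total secondary extinctions: 2.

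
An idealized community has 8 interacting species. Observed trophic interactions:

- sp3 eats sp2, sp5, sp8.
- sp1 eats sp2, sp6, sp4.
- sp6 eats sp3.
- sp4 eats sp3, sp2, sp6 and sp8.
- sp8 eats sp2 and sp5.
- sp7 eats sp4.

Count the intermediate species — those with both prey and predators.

4

Intermediate species (has both prey and predators): sp8, sp3, sp6, sp4.
Count: 4.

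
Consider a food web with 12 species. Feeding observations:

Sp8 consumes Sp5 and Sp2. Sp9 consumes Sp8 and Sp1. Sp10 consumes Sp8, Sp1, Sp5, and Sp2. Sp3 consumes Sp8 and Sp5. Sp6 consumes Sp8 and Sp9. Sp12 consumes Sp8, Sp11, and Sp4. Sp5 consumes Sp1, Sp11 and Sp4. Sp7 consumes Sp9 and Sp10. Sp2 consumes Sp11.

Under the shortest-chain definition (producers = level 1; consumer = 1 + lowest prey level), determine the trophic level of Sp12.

Trophic level 2

Sp11 is a producer → level 1.
Sp12 eats Sp11 → level 2.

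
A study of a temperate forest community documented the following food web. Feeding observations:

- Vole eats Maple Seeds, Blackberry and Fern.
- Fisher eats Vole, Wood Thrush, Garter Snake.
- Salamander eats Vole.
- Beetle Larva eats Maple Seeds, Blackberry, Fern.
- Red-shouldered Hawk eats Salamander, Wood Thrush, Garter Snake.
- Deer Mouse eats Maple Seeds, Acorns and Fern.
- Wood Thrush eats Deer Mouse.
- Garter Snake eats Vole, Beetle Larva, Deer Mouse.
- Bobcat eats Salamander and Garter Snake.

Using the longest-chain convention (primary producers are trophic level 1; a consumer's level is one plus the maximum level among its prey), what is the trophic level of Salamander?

Maple Seeds is a producer → level 1.
Vole eats Maple Seeds (level 1); other prey at levels: Fern 1, Blackberry 1 → level 2.
Salamander eats Vole → level 3.

Trophic level 3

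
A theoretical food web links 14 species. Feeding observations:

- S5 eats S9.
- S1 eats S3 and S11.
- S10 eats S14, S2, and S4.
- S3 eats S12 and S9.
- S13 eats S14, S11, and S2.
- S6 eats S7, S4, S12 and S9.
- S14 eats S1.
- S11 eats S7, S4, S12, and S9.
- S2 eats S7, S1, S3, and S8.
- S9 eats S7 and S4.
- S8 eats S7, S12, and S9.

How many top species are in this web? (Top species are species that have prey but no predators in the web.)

Top species (has prey, but nothing eats it): S5, S6, S13, S10.
Count: 4.

4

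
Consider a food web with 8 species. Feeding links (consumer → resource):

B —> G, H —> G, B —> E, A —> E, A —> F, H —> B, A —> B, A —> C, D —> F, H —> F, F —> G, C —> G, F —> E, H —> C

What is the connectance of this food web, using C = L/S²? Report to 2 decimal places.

The web has S = 8 species and L = 14 feeding links.
C = L / S² = 14 / 64 = 0.2188 ≈ 0.22.

C = 0.22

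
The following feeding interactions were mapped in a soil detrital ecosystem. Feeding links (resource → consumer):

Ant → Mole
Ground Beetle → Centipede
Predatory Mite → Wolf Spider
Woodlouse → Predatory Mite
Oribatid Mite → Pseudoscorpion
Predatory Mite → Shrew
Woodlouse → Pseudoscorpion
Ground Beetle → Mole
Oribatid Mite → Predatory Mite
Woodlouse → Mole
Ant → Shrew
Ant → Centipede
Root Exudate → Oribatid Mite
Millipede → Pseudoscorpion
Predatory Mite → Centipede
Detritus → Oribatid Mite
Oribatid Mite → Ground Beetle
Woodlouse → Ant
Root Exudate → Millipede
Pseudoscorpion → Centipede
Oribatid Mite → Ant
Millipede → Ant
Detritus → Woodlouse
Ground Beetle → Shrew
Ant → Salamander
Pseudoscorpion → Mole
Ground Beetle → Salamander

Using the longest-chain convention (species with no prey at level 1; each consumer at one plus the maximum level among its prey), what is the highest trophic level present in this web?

Basal resources (level 1): Detritus, Root Exudate.
Root Exudate → Millipede → Ant → Salamander gives Salamander level 4.
No species has a prey at level 4, so no species reaches level 5.

4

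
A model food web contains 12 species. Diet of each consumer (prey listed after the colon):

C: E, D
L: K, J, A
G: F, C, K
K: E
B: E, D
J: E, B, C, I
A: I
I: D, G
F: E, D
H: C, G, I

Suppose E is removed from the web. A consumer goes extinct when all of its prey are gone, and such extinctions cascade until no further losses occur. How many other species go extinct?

Remove E.
Round 1: K (all prey gone) → extinct.
No further losses. Total secondary extinctions: 1.

1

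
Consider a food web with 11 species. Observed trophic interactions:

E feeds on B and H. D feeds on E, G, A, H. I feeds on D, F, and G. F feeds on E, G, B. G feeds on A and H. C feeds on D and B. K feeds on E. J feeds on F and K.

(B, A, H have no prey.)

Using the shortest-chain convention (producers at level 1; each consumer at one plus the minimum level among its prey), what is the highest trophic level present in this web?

3

Producers (level 1): B, A, H.
Following each consumer down to its lowest-level prey: A → G → I (levels 1 through 3).
All prey of I (G 2, D 2, F 2) are at level 2 or above, so I is at level 1 + 2 = 3.
Every consumer has at least one prey at level 2 or below, so none exceeds level 3.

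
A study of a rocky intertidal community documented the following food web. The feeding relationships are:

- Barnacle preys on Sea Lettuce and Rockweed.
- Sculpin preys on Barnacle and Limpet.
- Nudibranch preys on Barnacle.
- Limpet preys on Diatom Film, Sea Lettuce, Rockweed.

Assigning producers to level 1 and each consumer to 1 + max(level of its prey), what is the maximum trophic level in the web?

Producers (level 1): Sea Lettuce, Diatom Film, Rockweed.
Sea Lettuce → Limpet → Sculpin gives Sculpin level 3.
No species has a prey at level 3, so no species reaches level 4.

3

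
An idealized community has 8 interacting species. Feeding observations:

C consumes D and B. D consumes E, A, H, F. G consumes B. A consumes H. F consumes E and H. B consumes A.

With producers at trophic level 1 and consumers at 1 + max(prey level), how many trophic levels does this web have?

4

Producers (level 1): H, E.
H → A → B → G gives G level 4.
No species has a prey at level 4, so no species reaches level 5.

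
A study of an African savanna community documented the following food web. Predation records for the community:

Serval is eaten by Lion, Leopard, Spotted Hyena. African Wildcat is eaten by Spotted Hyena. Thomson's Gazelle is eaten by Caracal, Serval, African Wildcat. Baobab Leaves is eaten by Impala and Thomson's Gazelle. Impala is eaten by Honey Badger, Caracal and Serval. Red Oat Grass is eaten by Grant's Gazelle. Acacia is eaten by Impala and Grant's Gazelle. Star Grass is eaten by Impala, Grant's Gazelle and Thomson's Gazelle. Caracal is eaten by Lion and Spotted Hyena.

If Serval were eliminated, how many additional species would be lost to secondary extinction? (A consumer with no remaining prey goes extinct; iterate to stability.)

1

Remove Serval.
Round 1: Leopard (all prey gone) → extinct.
No further losses. Total secondary extinctions: 1.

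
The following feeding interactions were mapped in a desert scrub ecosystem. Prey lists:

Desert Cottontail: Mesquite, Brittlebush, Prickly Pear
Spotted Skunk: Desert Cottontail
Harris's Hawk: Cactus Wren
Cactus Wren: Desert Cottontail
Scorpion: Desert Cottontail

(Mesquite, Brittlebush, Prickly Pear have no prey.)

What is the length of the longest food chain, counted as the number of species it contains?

One longest chain: Mesquite → Desert Cottontail → Cactus Wren → Harris's Hawk.
It has 4 species and 3 links.

4 species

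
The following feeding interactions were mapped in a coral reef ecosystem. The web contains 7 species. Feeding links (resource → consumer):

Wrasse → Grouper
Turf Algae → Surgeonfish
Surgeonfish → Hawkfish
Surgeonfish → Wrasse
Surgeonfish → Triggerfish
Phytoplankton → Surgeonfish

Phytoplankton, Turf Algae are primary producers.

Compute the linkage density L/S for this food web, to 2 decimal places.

L/S = 0.86

There are L = 6 links among S = 7 species.
L/S = 6/7 = 0.8571 ≈ 0.86.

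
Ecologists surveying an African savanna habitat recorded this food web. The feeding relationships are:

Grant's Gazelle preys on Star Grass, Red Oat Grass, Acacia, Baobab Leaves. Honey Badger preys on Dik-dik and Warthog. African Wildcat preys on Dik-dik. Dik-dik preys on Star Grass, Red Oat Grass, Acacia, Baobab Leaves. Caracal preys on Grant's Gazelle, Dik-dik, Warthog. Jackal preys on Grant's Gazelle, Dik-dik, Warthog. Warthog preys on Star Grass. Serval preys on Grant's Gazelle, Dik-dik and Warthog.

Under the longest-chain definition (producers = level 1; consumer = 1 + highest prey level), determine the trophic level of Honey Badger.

Trophic level 3

Star Grass is a producer → level 1.
Warthog eats Star Grass → level 2.
Honey Badger eats Warthog (level 2); other prey at levels: Dik-dik 2 → level 3.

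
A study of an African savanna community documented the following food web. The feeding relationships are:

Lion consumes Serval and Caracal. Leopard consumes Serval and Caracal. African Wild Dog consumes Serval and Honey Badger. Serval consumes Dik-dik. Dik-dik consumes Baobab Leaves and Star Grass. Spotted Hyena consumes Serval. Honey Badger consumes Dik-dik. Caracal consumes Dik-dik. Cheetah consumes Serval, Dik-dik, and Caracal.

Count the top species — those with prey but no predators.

Top species (has prey, but nothing eats it): Cheetah, Lion, Spotted Hyena, African Wild Dog, Leopard.
Count: 5.

5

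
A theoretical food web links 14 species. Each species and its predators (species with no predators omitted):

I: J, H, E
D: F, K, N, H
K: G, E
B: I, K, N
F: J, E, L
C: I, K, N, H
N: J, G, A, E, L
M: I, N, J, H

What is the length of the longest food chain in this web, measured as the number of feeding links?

2 links

One longest chain: D → F → J.
It has 3 species and 2 links.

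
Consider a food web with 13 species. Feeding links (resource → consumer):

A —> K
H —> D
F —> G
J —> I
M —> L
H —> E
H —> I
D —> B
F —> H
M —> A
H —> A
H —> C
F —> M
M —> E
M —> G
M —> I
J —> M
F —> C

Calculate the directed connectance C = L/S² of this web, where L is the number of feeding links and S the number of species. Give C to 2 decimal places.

The web has S = 13 species and L = 18 feeding links.
C = L / S² = 18 / 169 = 0.1065 ≈ 0.11.

C = 0.11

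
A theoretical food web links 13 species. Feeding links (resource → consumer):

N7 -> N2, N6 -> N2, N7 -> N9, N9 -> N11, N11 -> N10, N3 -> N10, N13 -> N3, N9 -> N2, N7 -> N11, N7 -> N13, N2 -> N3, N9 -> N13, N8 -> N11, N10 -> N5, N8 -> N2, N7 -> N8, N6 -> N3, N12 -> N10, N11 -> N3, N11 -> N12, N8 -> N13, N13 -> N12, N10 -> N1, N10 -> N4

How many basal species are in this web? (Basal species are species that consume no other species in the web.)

Basal species (no prey listed): N6, N7.
Count: 2.

2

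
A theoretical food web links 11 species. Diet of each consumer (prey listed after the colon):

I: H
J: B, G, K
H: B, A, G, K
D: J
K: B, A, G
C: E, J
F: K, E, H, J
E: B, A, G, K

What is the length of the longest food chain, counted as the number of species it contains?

4 species

One longest chain: B → K → J → D.
It has 4 species and 3 links.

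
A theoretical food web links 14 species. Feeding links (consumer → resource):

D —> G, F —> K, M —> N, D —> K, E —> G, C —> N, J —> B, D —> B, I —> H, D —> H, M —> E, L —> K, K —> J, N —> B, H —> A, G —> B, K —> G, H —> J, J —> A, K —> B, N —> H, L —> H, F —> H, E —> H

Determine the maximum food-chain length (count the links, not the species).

One longest chain: B → J → H → N → M.
It has 5 species and 4 links.

4 links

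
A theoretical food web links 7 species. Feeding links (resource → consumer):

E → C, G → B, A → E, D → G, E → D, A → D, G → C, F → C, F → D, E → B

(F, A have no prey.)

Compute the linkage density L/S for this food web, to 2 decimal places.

There are L = 10 links among S = 7 species.
L/S = 10/7 = 1.4286 ≈ 1.43.

L/S = 1.43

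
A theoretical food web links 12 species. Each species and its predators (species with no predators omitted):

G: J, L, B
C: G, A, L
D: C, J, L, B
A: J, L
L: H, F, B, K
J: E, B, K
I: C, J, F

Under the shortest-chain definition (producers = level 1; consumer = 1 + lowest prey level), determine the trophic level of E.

Trophic level 3

I is a producer → level 1.
J eats I → level 2.
E eats J → level 3.
No prey of E is below level 2, so 3 is the minimum.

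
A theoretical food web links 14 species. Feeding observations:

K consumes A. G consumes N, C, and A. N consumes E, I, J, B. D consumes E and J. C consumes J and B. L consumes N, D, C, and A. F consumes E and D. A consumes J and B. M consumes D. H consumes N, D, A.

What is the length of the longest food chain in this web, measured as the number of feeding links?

One longest chain: J → A → H.
It has 3 species and 2 links.

2 links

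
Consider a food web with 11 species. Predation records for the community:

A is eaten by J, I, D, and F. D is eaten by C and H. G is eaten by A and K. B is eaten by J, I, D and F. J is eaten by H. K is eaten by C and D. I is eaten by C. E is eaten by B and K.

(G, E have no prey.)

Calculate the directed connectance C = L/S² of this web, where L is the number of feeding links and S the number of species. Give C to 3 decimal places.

C = 0.149

The web has S = 11 species and L = 18 feeding links.
C = L / S² = 18 / 121 = 0.1488 ≈ 0.149.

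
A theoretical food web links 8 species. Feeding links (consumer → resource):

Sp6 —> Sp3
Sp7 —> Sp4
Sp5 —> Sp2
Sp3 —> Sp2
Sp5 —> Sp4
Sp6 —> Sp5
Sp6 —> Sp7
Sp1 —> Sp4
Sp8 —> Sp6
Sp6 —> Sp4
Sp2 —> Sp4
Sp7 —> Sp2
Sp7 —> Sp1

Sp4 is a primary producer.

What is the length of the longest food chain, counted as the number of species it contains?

One longest chain: Sp4 → Sp1 → Sp7 → Sp6 → Sp8.
It has 5 species and 4 links.

5 species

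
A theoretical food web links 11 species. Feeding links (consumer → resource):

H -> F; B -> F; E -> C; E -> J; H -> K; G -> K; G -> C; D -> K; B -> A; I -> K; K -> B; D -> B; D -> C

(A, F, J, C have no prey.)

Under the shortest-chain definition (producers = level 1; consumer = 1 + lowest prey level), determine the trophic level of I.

Trophic level 4

A is a producer → level 1.
B eats A → level 2.
K eats B → level 3.
I eats K → level 4.
No prey of I is below level 3, so 4 is the minimum.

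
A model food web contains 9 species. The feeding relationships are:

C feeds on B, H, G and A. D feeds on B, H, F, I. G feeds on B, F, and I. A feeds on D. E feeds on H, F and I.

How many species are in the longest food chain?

4 species

One longest chain: F → D → A → C.
It has 4 species and 3 links.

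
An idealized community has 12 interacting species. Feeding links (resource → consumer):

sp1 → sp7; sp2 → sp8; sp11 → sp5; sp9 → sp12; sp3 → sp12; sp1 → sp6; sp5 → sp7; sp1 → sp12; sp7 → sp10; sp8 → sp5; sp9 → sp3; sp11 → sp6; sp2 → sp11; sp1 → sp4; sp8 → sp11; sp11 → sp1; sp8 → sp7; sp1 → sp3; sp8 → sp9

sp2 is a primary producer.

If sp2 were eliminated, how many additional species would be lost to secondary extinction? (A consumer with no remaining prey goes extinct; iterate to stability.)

Remove sp2.
Round 1: sp8 (all prey gone) → extinct.
Round 2: sp11 (all prey gone), sp9 (all prey gone) → extinct.
Round 3: sp5 (all prey gone), sp1 (all prey gone) → extinct.
Round 4: sp4 (all prey gone), sp3 (all prey gone), sp6 (all prey gone), sp7 (all prey gone) → extinct.
Round 5: sp10 (all prey gone), sp12 (all prey gone) → extinct.
No further losses. Total secondary extinctions: 11.

11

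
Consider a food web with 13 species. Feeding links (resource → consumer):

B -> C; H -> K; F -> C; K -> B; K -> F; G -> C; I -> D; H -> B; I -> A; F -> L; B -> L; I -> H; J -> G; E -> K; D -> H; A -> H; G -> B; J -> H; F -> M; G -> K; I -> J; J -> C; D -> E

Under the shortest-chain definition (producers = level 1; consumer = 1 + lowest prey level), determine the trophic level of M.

I is a producer → level 1.
H eats I → level 2.
K eats H → level 3.
F eats K → level 4.
M eats F → level 5.
No prey of M is below level 4, so 5 is the minimum.

Trophic level 5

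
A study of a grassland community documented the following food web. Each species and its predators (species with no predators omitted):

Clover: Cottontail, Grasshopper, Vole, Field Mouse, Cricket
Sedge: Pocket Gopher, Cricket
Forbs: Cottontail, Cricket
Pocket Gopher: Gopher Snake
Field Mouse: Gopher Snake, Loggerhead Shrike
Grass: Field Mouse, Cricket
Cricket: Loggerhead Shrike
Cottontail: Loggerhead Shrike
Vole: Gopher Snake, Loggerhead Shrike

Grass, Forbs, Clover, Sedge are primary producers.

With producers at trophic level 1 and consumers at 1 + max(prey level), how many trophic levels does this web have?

3

Producers (level 1): Grass, Forbs, Clover, Sedge.
Grass → Field Mouse → Gopher Snake gives Gopher Snake level 3.
No species has a prey at level 3, so no species reaches level 4.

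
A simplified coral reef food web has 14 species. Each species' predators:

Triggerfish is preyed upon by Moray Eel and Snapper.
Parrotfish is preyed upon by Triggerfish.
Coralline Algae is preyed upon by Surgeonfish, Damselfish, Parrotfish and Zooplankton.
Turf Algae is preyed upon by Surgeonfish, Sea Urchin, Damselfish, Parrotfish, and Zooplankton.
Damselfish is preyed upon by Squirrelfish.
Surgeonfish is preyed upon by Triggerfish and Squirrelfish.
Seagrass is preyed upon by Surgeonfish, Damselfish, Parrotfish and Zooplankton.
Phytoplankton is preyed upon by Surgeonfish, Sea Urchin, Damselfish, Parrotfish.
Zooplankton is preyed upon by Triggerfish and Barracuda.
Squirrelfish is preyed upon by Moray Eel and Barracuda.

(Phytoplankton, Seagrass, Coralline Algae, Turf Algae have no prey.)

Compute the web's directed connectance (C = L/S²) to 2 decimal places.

C = 0.14

The web has S = 14 species and L = 27 feeding links.
C = L / S² = 27 / 196 = 0.1378 ≈ 0.14.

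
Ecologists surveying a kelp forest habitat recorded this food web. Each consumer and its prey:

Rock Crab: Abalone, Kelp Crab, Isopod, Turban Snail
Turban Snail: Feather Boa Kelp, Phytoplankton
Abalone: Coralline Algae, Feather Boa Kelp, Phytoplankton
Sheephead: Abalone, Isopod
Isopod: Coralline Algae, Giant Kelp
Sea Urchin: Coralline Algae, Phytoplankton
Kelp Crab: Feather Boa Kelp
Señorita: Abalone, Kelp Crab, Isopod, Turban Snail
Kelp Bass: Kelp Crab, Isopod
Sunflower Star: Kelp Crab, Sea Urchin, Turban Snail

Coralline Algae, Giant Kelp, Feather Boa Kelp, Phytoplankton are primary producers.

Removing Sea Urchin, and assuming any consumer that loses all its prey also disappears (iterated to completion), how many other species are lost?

Remove Sea Urchin.
Every predator of it retains at least one other prey: Sunflower Star still has Kelp Crab, Turban Snail.
No consumer loses all prey, so no secondary extinctions occur.

0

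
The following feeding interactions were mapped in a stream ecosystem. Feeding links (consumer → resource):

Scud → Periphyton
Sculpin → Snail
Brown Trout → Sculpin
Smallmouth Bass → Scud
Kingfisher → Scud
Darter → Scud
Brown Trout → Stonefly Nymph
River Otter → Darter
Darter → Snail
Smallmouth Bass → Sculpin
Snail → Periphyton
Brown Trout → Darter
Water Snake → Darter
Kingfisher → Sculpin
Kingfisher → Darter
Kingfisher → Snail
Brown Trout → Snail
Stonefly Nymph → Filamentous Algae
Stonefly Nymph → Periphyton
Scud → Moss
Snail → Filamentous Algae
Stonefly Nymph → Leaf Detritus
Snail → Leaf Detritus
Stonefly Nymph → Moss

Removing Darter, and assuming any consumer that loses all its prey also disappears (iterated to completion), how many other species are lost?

Remove Darter.
Round 1: River Otter (all prey gone), Water Snake (all prey gone) → extinct.
No further losses. Total secondary extinctions: 2.

2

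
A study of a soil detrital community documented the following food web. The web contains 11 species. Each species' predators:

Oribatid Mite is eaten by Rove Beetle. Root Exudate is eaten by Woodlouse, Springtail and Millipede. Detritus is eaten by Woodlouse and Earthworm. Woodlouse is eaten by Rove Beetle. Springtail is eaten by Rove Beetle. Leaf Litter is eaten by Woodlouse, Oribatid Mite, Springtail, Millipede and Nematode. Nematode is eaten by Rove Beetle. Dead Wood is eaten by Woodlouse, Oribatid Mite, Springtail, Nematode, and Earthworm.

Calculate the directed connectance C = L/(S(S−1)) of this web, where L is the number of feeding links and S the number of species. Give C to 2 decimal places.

C = 0.17

The web has S = 11 species and L = 19 feeding links.
C = L / (S(S−1)) = 19 / 110 = 0.1727 ≈ 0.17.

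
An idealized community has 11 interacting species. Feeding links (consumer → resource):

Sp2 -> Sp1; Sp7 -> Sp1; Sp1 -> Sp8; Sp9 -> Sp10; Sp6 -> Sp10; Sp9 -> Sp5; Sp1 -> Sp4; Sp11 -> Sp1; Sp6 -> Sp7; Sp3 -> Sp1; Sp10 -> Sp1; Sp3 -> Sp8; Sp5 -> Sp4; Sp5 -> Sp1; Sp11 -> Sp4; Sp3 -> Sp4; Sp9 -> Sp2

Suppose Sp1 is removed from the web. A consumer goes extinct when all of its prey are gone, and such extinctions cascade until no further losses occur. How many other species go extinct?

Remove Sp1.
Round 1: Sp2 (all prey gone), Sp7 (all prey gone), Sp10 (all prey gone) → extinct.
Round 2: Sp6 (all prey gone) → extinct.
No further losses. Total secondary extinctions: 4.

4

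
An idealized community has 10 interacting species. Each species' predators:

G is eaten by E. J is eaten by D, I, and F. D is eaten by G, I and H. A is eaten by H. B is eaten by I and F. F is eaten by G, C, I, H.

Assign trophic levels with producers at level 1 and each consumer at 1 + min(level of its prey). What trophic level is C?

J is a producer → level 1.
F eats J → level 2.
C eats F → level 3.
No prey of C is below level 2, so 3 is the minimum.

Trophic level 3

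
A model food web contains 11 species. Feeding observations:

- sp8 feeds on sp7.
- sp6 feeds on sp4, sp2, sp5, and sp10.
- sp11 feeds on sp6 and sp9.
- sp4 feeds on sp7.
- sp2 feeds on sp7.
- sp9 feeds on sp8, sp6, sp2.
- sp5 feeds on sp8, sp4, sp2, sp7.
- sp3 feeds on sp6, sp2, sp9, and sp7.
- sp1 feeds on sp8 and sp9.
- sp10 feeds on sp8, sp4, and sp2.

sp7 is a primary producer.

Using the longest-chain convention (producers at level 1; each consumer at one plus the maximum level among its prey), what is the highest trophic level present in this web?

Producers (level 1): sp7.
sp7 → sp8 → sp5 → sp6 → sp9 → sp3 gives sp3 level 6.
No species has a prey at level 6, so no species reaches level 7.

6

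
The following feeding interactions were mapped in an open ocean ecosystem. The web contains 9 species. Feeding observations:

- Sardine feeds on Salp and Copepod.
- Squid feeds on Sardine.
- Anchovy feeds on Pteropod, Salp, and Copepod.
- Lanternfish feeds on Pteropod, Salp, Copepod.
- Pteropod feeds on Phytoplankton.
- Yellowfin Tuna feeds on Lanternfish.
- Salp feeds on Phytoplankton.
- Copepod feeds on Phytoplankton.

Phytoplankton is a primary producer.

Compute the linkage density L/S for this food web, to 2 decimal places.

There are L = 13 links among S = 9 species.
L/S = 13/9 = 1.4444 ≈ 1.44.

L/S = 1.44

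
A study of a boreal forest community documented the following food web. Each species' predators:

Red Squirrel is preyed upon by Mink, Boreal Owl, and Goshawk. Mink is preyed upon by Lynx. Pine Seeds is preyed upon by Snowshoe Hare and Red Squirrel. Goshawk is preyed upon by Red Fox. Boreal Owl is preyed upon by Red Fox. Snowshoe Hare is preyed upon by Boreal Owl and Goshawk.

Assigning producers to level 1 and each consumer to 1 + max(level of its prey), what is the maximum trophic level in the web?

4

Producers (level 1): Pine Seeds.
Pine Seeds → Snowshoe Hare → Goshawk → Red Fox gives Red Fox level 4.
No species has a prey at level 4, so no species reaches level 5.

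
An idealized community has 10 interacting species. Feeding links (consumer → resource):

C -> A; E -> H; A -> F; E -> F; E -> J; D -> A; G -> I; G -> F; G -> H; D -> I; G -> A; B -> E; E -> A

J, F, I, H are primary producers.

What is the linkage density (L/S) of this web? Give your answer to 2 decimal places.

There are L = 13 links among S = 10 species.
L/S = 13/10 = 1.3000 ≈ 1.30.

L/S = 1.30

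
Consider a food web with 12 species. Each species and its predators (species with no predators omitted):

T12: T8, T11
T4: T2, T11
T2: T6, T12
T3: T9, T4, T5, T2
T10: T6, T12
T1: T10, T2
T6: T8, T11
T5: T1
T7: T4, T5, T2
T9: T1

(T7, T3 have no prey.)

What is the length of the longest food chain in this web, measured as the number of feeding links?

5 links

One longest chain: T3 → T9 → T1 → T10 → T6 → T8.
It has 6 species and 5 links.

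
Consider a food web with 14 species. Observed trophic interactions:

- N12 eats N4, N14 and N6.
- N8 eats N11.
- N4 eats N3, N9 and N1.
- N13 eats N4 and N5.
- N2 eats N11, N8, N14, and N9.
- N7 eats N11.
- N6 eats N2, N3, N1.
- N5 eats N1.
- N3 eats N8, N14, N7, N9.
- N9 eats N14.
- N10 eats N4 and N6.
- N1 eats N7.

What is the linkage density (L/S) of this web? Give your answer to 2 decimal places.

There are L = 26 links among S = 14 species.
L/S = 26/14 = 1.8571 ≈ 1.86.

L/S = 1.86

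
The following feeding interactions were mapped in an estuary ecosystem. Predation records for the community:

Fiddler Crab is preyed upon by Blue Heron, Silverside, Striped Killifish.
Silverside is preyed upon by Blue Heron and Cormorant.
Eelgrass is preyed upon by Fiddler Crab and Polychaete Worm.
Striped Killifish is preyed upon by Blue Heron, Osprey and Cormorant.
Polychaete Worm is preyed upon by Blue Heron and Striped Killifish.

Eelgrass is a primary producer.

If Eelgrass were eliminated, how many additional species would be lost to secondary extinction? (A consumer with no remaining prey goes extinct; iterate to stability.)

7

Remove Eelgrass.
Round 1: Fiddler Crab (all prey gone), Polychaete Worm (all prey gone) → extinct.
Round 2: Silverside (all prey gone), Striped Killifish (all prey gone) → extinct.
Round 3: Blue Heron (all prey gone), Cormorant (all prey gone), Osprey (all prey gone) → extinct.
No further losses. Total secondary extinctions: 7.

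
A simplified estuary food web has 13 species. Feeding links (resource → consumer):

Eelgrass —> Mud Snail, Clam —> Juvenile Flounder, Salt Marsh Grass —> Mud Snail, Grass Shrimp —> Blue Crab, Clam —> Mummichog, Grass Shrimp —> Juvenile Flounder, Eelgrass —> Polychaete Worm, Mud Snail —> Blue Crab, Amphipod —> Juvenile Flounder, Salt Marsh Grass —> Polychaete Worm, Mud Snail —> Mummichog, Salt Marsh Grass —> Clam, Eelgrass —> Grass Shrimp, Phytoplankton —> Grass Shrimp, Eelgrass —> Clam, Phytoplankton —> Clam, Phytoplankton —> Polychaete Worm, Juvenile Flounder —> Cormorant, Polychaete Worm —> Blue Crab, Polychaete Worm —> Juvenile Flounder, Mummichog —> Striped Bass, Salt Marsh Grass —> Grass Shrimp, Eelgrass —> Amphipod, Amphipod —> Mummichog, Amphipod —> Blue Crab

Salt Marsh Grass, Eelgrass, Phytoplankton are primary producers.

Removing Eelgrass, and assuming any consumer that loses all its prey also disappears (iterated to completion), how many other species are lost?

Remove Eelgrass.
Round 1: Amphipod (all prey gone) → extinct.
No further losses. Total secondary extinctions: 1.

1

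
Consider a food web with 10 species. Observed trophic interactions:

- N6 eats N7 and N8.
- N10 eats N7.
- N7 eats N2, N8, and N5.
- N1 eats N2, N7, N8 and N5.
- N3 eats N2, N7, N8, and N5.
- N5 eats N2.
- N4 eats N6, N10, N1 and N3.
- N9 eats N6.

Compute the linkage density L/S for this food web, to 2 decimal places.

There are L = 20 links among S = 10 species.
L/S = 20/10 = 2.0000 ≈ 2.00.

L/S = 2.00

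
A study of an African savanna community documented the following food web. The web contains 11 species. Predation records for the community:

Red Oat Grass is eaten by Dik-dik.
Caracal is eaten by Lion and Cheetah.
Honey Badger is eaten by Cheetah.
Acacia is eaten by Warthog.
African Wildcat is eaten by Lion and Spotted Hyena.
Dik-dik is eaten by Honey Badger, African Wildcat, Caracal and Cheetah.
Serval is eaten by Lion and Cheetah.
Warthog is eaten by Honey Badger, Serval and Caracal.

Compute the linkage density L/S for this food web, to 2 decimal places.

There are L = 16 links among S = 11 species.
L/S = 16/11 = 1.4545 ≈ 1.45.

L/S = 1.45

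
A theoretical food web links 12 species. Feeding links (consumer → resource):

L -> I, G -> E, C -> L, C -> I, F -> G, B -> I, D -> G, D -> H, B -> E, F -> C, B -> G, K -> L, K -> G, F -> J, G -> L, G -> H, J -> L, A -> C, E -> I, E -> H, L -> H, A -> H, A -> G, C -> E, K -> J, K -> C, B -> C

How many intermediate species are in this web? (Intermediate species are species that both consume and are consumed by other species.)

5

Intermediate species (has both prey and predators): L, E, J, G, C.
Count: 5.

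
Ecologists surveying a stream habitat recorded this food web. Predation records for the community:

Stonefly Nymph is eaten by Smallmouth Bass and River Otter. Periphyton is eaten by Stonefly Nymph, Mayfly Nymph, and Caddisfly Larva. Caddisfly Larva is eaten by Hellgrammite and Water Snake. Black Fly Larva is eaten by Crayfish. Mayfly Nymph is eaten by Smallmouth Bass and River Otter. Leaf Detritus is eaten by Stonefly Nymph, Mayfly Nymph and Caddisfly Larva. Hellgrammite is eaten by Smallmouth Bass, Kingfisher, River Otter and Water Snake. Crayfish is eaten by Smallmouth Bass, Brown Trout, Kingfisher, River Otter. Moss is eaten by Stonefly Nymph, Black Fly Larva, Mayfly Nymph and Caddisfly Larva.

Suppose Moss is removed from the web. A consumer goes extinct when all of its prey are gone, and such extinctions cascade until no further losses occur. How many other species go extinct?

3

Remove Moss.
Round 1: Black Fly Larva (all prey gone) → extinct.
Round 2: Crayfish (all prey gone) → extinct.
Round 3: Brown Trout (all prey gone) → extinct.
No further losses. Total secondary extinctions: 3.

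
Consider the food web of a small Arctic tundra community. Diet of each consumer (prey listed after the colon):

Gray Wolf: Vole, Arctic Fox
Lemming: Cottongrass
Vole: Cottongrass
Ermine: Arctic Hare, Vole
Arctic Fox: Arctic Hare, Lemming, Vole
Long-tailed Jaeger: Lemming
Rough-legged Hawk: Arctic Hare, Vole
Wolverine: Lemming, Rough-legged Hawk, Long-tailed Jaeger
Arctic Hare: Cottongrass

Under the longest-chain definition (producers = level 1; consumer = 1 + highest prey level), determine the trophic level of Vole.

Cottongrass is a producer → level 1.
Vole eats Cottongrass → level 2.

Trophic level 2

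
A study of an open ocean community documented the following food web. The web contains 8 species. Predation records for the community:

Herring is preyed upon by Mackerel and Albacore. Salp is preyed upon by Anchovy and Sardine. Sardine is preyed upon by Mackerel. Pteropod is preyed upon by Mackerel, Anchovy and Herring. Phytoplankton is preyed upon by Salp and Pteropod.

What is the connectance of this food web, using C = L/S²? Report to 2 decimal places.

C = 0.16

The web has S = 8 species and L = 10 feeding links.
C = L / S² = 10 / 64 = 0.1562 ≈ 0.16.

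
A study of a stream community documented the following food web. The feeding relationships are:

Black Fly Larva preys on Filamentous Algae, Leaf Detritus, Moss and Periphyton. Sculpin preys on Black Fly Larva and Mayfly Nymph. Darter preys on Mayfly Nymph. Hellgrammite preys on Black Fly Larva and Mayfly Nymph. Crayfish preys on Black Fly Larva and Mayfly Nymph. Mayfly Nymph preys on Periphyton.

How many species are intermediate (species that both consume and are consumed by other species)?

Intermediate species (has both prey and predators): Black Fly Larva, Mayfly Nymph.
Count: 2.

2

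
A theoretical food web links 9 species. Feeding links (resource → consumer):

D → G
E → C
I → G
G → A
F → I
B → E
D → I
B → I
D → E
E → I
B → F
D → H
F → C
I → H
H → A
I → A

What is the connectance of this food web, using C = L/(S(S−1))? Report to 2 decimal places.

The web has S = 9 species and L = 16 feeding links.
C = L / (S(S−1)) = 16 / 72 = 0.2222 ≈ 0.22.

C = 0.22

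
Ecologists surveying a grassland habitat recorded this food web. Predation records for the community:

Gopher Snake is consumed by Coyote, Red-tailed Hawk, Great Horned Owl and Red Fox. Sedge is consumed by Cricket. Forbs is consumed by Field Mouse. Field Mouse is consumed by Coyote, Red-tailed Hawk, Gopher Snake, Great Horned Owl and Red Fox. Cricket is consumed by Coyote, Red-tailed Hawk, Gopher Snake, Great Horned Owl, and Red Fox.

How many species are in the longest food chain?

4 species

One longest chain: Forbs → Field Mouse → Gopher Snake → Great Horned Owl.
It has 4 species and 3 links.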